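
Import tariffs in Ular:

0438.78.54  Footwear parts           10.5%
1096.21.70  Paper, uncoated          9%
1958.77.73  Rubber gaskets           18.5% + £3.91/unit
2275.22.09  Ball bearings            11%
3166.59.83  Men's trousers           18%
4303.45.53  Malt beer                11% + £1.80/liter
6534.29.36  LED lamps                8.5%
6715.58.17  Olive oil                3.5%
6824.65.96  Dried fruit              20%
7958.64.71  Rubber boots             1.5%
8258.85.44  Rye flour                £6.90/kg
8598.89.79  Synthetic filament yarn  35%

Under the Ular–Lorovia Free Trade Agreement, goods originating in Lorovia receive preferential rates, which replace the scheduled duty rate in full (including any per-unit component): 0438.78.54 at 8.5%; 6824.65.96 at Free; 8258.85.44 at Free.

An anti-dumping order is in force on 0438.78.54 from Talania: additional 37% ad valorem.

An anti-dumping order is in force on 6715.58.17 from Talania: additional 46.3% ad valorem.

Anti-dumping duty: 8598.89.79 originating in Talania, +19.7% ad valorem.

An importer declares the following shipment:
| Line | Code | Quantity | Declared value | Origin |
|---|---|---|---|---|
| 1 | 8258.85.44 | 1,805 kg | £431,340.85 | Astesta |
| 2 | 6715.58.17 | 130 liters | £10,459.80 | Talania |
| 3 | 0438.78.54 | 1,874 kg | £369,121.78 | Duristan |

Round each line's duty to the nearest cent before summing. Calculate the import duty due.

Line 1 (8258.85.44, Astesta, 1,805 kg, £431,340.85):
Base rate for 8258.85.44 is £6.90/kg.
8258.85.44 has an FTA preferential rate, but origin Astesta is not Lorovia; base rate stands.
Duty = 1,805 × £6.90 = £12,454.50.
Line 2 (6715.58.17, Talania, 130 liters, £10,459.80):
Base rate for 6715.58.17 is 3.5%.
Additional duty on 6715.58.17 from Talania: +46.3%. Applied ad valorem rate: 3.5% + 46.3% = 49.8%.
Duty = £10,459.80 × 49.8% = £5,208.98.
Line 3 (0438.78.54, Duristan, 1,874 kg, £369,121.78):
Base rate for 0438.78.54 is 10.5%.
0438.78.54 has an FTA preferential rate, but origin Duristan is not Lorovia; base rate stands.
The additional-duty order on 0438.78.54 targets Talania, not Duristan; it does not apply.
Duty = £369,121.78 × 10.5% = £38,757.79.
Total = £12,454.50 + £5,208.98 + £38,757.79 = £56,421.27.

£56,421.27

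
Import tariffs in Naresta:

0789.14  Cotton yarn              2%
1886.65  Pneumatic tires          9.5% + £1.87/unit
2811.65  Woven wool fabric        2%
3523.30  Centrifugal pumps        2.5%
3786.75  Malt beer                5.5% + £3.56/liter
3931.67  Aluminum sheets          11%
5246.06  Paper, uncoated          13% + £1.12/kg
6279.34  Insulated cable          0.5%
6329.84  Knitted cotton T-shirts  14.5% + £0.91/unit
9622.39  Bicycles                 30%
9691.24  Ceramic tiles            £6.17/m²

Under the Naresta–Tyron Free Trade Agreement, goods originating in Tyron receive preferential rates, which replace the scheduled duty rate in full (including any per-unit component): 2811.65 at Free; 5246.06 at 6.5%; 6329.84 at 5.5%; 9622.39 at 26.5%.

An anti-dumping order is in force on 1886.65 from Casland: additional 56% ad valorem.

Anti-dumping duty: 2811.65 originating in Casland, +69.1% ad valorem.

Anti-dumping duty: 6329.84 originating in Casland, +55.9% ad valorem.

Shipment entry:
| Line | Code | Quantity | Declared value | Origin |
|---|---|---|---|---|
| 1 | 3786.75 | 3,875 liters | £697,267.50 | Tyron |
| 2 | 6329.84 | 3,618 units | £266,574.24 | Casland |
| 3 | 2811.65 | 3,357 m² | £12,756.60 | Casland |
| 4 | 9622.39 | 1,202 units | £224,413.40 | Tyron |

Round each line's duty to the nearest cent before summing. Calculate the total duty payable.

£311,644.84

Line 1 (3786.75, Tyron, 3,875 liters, £697,267.50):
Base rate for 3786.75 is 5.5% + £3.56/liter.
Origin Tyron is the FTA partner but 3786.75 is not on the preference list; base rate stands.
Duty = £697,267.50 × 5.5% + 3,875 × £3.56 = £52,144.71.
Line 2 (6329.84, Casland, 3,618 units, £266,574.24):
Base rate for 6329.84 is 14.5% + £0.91/unit.
6329.84 has an FTA preferential rate, but origin Casland is not Tyron; base rate stands.
Additional duty on 6329.84 from Casland: +55.9%. Applied ad valorem rate: 14.5% + 55.9% = 70.4%.
Duty = £266,574.24 × 70.4% + 3,618 × £0.91 = £190,960.64.
Line 3 (2811.65, Casland, 3,357 m², £12,756.60):
Base rate for 2811.65 is 2%.
2811.65 has an FTA preferential rate, but origin Casland is not Tyron; base rate stands.
Additional duty on 2811.65 from Casland: +69.1%. Applied ad valorem rate: 2% + 69.1% = 71.1%.
Duty = £12,756.60 × 71.1% = £9,069.94.
Line 4 (9622.39, Tyron, 1,202 units, £224,413.40):
Base rate for 9622.39 is 30%.
Origin Tyron qualifies under the Naresta–Tyron agreement and 9622.39 is covered: preferential rate 26.5% applies instead.
Duty = £224,413.40 × 26.5% = £59,469.55.
Total = £52,144.71 + £190,960.64 + £9,069.94 + £59,469.55 = £311,644.84.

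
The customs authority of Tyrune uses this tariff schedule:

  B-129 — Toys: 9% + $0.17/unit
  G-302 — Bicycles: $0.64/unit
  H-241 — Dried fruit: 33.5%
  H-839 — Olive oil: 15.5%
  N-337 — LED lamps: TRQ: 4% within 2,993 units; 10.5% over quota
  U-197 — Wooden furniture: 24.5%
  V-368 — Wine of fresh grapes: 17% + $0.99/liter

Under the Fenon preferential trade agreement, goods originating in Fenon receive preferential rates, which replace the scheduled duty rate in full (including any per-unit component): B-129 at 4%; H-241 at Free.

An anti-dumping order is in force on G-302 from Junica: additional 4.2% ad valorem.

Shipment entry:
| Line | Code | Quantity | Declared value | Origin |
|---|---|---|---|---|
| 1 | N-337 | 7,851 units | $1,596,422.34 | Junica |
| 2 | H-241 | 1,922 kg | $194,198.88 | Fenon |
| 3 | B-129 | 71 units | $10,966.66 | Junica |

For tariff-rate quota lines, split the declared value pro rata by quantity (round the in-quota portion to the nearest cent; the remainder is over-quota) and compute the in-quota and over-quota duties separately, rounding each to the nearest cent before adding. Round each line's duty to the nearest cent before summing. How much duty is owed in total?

$129,064.63

Line 1 (N-337, Junica, 7,851 units, $1,596,422.34):
Code N-337 is under a tariff-rate quota (threshold 2,993 units). In-quota: 2,993 units at 4%; over-quota: 4,858 units at 10.5%.
Pro-rata value split: in-quota = $1,596,422.34 × 2,993/7,851 = $608,596.62; over-quota = $1,596,422.34 − $608,596.62 = $987,825.72.
In-quota duty = $608,596.62 × 4% = $24,343.86. Over-quota duty = $987,825.72 × 10.5% = $103,721.70.
Line duty = $24,343.86 + $103,721.70 = $128,065.56.
Line 2 (H-241, Fenon, 1,922 kg, $194,198.88):
Base rate for H-241 is 33.5%.
Origin Fenon qualifies under the Tyrune–Fenon agreement and H-241 is covered: preferential rate Free applies instead.
Duty = $194,198.88 × 0% = $0.00.
Line 3 (B-129, Junica, 71 units, $10,966.66):
Base rate for B-129 is 9% + $0.17/unit.
B-129 has an FTA preferential rate, but origin Junica is not Fenon; base rate stands.
Duty = $10,966.66 × 9% + 71 × $0.17 = $999.07.
Total = $128,065.56 + $0.00 + $999.07 = $129,064.63.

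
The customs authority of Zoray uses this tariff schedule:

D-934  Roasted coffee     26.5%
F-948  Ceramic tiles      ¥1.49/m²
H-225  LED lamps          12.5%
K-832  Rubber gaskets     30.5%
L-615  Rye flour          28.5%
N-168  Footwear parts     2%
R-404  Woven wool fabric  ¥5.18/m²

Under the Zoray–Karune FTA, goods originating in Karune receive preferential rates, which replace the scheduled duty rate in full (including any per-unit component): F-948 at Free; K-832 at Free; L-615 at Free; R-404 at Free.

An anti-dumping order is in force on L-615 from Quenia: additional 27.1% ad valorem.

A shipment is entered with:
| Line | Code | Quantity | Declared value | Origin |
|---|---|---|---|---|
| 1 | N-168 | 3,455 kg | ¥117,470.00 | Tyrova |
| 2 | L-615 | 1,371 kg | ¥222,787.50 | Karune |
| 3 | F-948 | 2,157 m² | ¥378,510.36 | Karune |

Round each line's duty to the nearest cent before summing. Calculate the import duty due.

¥2,349.40

Line 1 (N-168, Tyrova, 3,455 kg, ¥117,470.00):
Base rate for N-168 is 2%.
Duty = ¥117,470.00 × 2% = ¥2,349.40.
Line 2 (L-615, Karune, 1,371 kg, ¥222,787.50):
Base rate for L-615 is 28.5%.
Origin Karune qualifies under the Zoray–Karune agreement and L-615 is covered: preferential rate Free applies instead.
The additional-duty order on L-615 targets Quenia, not Karune; it does not apply.
Duty = ¥222,787.50 × 0% = ¥0.00.
Line 3 (F-948, Karune, 2,157 m², ¥378,510.36):
Base rate for F-948 is ¥1.49/m².
Origin Karune qualifies under the Zoray–Karune agreement and F-948 is covered: preferential rate Free applies instead.
Duty = ¥378,510.36 × 0% = ¥0.00.
Total = ¥2,349.40 + ¥0.00 + ¥0.00 = ¥2,349.40.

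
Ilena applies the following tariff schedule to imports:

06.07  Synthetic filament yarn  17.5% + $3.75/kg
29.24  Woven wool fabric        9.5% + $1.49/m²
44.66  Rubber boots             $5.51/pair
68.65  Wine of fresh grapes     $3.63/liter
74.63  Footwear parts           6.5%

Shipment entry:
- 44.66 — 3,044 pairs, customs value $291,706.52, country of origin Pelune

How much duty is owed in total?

Line 1 (44.66, Pelune, 3,044 pairs, $291,706.52):
Base rate for 44.66 is $5.51/pair.
Duty = 3,044 × $5.51 = $16,772.44.

$16,772.44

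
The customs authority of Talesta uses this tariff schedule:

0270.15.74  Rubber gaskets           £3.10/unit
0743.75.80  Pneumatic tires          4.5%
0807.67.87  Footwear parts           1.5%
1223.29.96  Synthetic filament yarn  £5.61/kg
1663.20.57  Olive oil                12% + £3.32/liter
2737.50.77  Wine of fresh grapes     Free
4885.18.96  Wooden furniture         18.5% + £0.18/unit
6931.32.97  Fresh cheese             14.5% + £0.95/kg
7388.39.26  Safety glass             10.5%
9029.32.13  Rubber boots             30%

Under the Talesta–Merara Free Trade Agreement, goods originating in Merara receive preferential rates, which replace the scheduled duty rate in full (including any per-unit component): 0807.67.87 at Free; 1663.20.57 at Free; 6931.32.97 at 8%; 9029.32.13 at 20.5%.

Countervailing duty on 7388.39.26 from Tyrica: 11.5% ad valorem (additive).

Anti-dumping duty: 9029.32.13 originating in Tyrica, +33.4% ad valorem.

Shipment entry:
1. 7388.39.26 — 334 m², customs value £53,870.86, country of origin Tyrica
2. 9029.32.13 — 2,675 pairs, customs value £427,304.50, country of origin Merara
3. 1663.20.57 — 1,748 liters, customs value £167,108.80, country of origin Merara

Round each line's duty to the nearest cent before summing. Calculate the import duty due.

£99,449.01

Line 1 (7388.39.26, Tyrica, 334 m², £53,870.86):
Base rate for 7388.39.26 is 10.5%.
Additional duty on 7388.39.26 from Tyrica: +11.5%. Applied ad valorem rate: 10.5% + 11.5% = 22%.
Duty = £53,870.86 × 22% = £11,851.59.
Line 2 (9029.32.13, Merara, 2,675 pairs, £427,304.50):
Base rate for 9029.32.13 is 30%.
Origin Merara qualifies under the Talesta–Merara agreement and 9029.32.13 is covered: preferential rate 20.5% applies instead.
The additional-duty order on 9029.32.13 targets Tyrica, not Merara; it does not apply.
Duty = £427,304.50 × 20.5% = £87,597.42.
Line 3 (1663.20.57, Merara, 1,748 liters, £167,108.80):
Base rate for 1663.20.57 is 12% + £3.32/liter.
Origin Merara qualifies under the Talesta–Merara agreement and 1663.20.57 is covered: preferential rate Free applies instead.
Duty = £167,108.80 × 0% = £0.00.
Total = £11,851.59 + £87,597.42 + £0.00 = £99,449.01.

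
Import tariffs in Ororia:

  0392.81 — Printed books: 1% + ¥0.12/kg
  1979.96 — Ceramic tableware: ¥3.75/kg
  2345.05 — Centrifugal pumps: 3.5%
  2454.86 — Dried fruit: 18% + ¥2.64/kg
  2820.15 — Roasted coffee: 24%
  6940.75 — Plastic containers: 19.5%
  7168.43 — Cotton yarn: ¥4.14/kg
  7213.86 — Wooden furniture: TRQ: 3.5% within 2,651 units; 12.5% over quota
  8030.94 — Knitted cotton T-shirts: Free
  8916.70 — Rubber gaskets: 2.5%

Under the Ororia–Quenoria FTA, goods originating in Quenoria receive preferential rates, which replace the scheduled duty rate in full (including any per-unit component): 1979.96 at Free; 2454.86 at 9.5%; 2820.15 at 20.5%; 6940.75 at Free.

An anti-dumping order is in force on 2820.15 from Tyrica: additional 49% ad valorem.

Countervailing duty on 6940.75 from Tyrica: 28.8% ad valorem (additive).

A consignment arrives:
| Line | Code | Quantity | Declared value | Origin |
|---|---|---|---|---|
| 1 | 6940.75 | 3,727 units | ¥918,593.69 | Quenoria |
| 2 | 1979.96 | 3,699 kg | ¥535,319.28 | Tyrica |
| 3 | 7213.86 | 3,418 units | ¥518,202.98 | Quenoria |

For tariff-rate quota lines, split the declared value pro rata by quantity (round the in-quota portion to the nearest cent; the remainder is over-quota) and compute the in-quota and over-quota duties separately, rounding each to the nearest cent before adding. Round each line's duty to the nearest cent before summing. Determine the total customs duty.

¥42,473.99

Line 1 (6940.75, Quenoria, 3,727 units, ¥918,593.69):
Base rate for 6940.75 is 19.5%.
Origin Quenoria qualifies under the Ororia–Quenoria agreement and 6940.75 is covered: preferential rate Free applies instead.
The additional-duty order on 6940.75 targets Tyrica, not Quenoria; it does not apply.
Duty = ¥918,593.69 × 0% = ¥0.00.
Line 2 (1979.96, Tyrica, 3,699 kg, ¥535,319.28):
Base rate for 1979.96 is ¥3.75/kg.
1979.96 has an FTA preferential rate, but origin Tyrica is not Quenoria; base rate stands.
Duty = 3,699 × ¥3.75 = ¥13,871.25.
Line 3 (7213.86, Quenoria, 3,418 units, ¥518,202.98):
Code 7213.86 is under a tariff-rate quota (threshold 2,651 units). In-quota: 2,651 units at 3.5%; over-quota: 767 units at 12.5%.
Pro-rata value split: in-quota = ¥518,202.98 × 2,651/3,418 = ¥401,918.11; over-quota = ¥518,202.98 − ¥401,918.11 = ¥116,284.87.
In-quota duty = ¥401,918.11 × 3.5% = ¥14,067.13. Over-quota duty = ¥116,284.87 × 12.5% = ¥14,535.61.
Line duty = ¥14,067.13 + ¥14,535.61 = ¥28,602.74.
Total = ¥0.00 + ¥13,871.25 + ¥28,602.74 = ¥42,473.99.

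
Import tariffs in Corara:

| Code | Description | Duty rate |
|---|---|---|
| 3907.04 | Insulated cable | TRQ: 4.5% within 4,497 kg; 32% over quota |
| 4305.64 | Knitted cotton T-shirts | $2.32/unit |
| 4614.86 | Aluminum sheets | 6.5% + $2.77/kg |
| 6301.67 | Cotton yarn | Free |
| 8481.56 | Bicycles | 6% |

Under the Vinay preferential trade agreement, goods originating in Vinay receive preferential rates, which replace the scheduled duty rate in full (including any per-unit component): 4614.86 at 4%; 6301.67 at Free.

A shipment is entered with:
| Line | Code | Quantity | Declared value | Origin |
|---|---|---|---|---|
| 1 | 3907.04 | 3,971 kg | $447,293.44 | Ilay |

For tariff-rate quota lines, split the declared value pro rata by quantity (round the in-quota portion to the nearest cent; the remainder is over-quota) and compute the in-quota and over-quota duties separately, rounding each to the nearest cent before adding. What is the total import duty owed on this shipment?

Line 1 (3907.04, Ilay, 3,971 kg, $447,293.44):
Code 3907.04 is under a tariff-rate quota (threshold 4,497 kg). Quantity 3,971 kg is within the quota, so the in-quota rate 4.5% applies to the full value.
Duty = $447,293.44 × 4.5% = $20,128.20.

$20,128.20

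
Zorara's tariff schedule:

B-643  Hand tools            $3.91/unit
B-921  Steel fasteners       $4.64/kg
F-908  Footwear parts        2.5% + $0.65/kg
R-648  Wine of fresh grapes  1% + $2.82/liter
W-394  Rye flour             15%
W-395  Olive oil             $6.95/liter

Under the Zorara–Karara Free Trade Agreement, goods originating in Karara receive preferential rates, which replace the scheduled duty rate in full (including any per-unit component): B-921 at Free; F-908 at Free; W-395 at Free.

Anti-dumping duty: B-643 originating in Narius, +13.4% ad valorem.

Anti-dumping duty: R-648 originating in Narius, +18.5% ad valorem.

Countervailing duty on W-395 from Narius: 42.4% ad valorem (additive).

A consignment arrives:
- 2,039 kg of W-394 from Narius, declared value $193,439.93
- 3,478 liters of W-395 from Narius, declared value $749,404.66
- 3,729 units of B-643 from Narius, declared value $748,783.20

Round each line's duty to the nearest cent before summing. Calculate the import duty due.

Line 1 (W-394, Narius, 2,039 kg, $193,439.93):
Base rate for W-394 is 15%.
Duty = $193,439.93 × 15% = $29,015.99.
Line 2 (W-395, Narius, 3,478 liters, $749,404.66):
Base rate for W-395 is $6.95/liter.
W-395 has an FTA preferential rate, but origin Narius is not Karara; base rate stands.
Additional duty on W-395 from Narius: +42.4% ad valorem. Applied ad valorem rate = 42.4%.
Duty = $749,404.66 × 42.4% + 3,478 × $6.95 = $341,919.68.
Line 3 (B-643, Narius, 3,729 units, $748,783.20):
Base rate for B-643 is $3.91/unit.
Additional duty on B-643 from Narius: +13.4% ad valorem. Applied ad valorem rate = 13.4%.
Duty = $748,783.20 × 13.4% + 3,729 × $3.91 = $114,917.34.
Total = $29,015.99 + $341,919.68 + $114,917.34 = $485,853.01.

$485,853.01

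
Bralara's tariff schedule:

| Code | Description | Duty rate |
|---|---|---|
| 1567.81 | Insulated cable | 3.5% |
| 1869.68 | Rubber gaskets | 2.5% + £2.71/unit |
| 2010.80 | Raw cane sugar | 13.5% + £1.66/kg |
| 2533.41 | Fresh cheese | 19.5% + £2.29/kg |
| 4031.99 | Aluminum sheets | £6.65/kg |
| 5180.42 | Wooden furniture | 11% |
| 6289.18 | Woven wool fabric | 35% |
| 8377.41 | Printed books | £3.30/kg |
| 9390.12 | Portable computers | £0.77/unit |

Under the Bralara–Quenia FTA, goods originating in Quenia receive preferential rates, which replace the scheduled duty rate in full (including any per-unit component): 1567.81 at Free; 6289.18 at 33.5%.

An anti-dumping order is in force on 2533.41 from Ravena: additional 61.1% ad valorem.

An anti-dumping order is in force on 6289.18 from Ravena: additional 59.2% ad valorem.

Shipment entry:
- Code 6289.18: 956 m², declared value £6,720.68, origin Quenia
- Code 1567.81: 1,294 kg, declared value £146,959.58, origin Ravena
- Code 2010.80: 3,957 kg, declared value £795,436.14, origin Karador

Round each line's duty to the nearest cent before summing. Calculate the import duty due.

Line 1 (6289.18, Quenia, 956 m², £6,720.68):
Base rate for 6289.18 is 35%.
Origin Quenia qualifies under the Bralara–Quenia agreement and 6289.18 is covered: preferential rate 33.5% applies instead.
The additional-duty order on 6289.18 targets Ravena, not Quenia; it does not apply.
Duty = £6,720.68 × 33.5% = £2,251.43.
Line 2 (1567.81, Ravena, 1,294 kg, £146,959.58):
Base rate for 1567.81 is 3.5%.
1567.81 has an FTA preferential rate, but origin Ravena is not Quenia; base rate stands.
Duty = £146,959.58 × 3.5% = £5,143.59.
Line 3 (2010.80, Karador, 3,957 kg, £795,436.14):
Base rate for 2010.80 is 13.5% + £1.66/kg.
Duty = £795,436.14 × 13.5% + 3,957 × £1.66 = £113,952.50.
Total = £2,251.43 + £5,143.59 + £113,952.50 = £121,347.52.

£121,347.52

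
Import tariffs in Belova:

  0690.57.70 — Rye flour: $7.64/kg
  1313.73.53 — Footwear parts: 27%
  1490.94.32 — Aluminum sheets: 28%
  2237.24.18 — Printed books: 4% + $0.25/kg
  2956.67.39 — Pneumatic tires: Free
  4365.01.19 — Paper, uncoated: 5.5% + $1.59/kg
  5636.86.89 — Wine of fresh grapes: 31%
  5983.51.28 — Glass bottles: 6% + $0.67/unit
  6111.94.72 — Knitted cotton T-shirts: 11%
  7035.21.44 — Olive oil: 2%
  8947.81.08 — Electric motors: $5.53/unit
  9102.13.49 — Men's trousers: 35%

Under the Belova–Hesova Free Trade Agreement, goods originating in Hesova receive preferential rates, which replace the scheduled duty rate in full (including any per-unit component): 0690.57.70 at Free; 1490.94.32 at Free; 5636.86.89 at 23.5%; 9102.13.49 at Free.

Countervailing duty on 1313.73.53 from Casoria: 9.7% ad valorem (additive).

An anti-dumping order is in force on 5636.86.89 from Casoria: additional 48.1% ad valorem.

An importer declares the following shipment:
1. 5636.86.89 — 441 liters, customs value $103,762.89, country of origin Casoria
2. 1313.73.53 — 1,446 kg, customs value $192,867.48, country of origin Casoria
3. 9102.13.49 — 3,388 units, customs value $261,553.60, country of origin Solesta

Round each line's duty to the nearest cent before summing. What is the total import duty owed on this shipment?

$244,402.58

Line 1 (5636.86.89, Casoria, 441 liters, $103,762.89):
Base rate for 5636.86.89 is 31%.
5636.86.89 has an FTA preferential rate, but origin Casoria is not Hesova; base rate stands.
Additional duty on 5636.86.89 from Casoria: +48.1%. Applied ad valorem rate: 31% + 48.1% = 79.1%.
Duty = $103,762.89 × 79.1% = $82,076.45.
Line 2 (1313.73.53, Casoria, 1,446 kg, $192,867.48):
Base rate for 1313.73.53 is 27%.
Additional duty on 1313.73.53 from Casoria: +9.7%. Applied ad valorem rate: 27% + 9.7% = 36.7%.
Duty = $192,867.48 × 36.7% = $70,782.37.
Line 3 (9102.13.49, Solesta, 3,388 units, $261,553.60):
Base rate for 9102.13.49 is 35%.
9102.13.49 has an FTA preferential rate, but origin Solesta is not Hesova; base rate stands.
Duty = $261,553.60 × 35% = $91,543.76.
Total = $82,076.45 + $70,782.37 + $91,543.76 = $244,402.58.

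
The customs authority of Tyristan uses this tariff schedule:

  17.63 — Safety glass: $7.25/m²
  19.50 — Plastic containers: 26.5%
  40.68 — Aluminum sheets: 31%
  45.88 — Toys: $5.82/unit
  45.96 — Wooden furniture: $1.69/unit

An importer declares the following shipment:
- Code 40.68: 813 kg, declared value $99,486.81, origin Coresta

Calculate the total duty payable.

Line 1 (40.68, Coresta, 813 kg, $99,486.81):
Base rate for 40.68 is 31%.
Duty = $99,486.81 × 31% = $30,840.91.

$30,840.91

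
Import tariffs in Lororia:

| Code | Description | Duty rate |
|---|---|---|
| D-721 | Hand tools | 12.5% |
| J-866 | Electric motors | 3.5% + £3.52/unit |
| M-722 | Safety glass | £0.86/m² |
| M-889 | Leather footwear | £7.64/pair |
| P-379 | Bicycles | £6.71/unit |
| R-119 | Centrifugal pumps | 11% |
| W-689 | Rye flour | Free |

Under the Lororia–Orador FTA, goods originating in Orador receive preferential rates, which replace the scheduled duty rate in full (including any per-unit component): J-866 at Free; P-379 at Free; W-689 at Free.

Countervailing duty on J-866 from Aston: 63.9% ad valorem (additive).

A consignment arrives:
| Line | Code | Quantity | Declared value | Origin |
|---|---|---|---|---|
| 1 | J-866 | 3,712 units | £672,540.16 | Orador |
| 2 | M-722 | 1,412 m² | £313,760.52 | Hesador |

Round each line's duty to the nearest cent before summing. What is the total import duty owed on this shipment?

Line 1 (J-866, Orador, 3,712 units, £672,540.16):
Base rate for J-866 is 3.5% + £3.52/unit.
Origin Orador qualifies under the Lororia–Orador agreement and J-866 is covered: preferential rate Free applies instead.
The additional-duty order on J-866 targets Aston, not Orador; it does not apply.
Duty = £672,540.16 × 0% = £0.00.
Line 2 (M-722, Hesador, 1,412 m², £313,760.52):
Base rate for M-722 is £0.86/m².
Duty = 1,412 × £0.86 = £1,214.32.
Total = £0.00 + £1,214.32 = £1,214.32.

£1,214.32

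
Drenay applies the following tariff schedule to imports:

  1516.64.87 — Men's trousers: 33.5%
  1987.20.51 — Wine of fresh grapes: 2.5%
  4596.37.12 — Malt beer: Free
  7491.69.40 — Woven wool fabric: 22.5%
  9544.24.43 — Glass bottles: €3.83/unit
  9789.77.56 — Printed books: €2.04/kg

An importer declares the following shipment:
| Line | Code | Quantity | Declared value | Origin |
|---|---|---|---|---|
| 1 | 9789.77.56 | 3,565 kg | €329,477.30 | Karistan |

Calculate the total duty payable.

€7,272.60

Line 1 (9789.77.56, Karistan, 3,565 kg, €329,477.30):
Base rate for 9789.77.56 is €2.04/kg.
Duty = 3,565 × €2.04 = €7,272.60.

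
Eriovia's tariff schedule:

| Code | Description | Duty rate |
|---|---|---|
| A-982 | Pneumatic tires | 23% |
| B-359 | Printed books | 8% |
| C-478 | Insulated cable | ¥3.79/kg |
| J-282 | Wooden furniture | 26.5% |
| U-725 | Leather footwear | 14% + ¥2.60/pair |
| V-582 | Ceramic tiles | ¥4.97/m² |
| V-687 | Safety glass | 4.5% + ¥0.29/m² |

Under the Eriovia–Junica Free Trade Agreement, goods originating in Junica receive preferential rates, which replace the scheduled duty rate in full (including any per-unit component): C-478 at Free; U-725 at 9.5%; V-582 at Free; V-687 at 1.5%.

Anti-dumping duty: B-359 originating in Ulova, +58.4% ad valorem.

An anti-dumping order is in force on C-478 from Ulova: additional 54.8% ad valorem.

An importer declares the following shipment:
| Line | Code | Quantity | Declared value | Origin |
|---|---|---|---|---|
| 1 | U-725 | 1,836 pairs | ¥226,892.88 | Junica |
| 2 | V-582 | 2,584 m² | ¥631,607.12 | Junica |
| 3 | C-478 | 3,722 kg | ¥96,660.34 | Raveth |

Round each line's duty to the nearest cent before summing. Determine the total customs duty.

¥35,661.20

Line 1 (U-725, Junica, 1,836 pairs, ¥226,892.88):
Base rate for U-725 is 14% + ¥2.60/pair.
Origin Junica qualifies under the Eriovia–Junica agreement and U-725 is covered: preferential rate 9.5% applies instead.
Duty = ¥226,892.88 × 9.5% = ¥21,554.82.
Line 2 (V-582, Junica, 2,584 m², ¥631,607.12):
Base rate for V-582 is ¥4.97/m².
Origin Junica qualifies under the Eriovia–Junica agreement and V-582 is covered: preferential rate Free applies instead.
Duty = ¥631,607.12 × 0% = ¥0.00.
Line 3 (C-478, Raveth, 3,722 kg, ¥96,660.34):
Base rate for C-478 is ¥3.79/kg.
C-478 has an FTA preferential rate, but origin Raveth is not Junica; base rate stands.
The additional-duty order on C-478 targets Ulova, not Raveth; it does not apply.
Duty = 3,722 × ¥3.79 = ¥14,106.38.
Total = ¥21,554.82 + ¥0.00 + ¥14,106.38 = ¥35,661.20.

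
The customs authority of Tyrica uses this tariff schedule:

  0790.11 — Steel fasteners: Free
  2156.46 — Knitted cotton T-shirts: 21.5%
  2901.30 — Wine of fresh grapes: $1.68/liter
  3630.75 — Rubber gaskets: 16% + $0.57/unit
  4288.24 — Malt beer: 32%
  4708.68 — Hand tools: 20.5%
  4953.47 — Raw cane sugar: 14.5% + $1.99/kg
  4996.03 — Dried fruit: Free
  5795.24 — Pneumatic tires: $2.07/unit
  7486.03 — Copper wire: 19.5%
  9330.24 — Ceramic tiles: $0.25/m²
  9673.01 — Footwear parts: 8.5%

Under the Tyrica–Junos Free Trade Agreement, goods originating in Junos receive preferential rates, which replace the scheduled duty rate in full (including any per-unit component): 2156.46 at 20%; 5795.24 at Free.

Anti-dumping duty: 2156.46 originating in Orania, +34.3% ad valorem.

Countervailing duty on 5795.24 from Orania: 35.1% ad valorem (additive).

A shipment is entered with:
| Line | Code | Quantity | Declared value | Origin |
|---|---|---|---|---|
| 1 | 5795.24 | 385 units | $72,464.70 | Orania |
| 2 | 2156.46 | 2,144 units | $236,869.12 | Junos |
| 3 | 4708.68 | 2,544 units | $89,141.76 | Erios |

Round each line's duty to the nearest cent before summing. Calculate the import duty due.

$91,879.94

Line 1 (5795.24, Orania, 385 units, $72,464.70):
Base rate for 5795.24 is $2.07/unit.
5795.24 has an FTA preferential rate, but origin Orania is not Junos; base rate stands.
Additional duty on 5795.24 from Orania: +35.1% ad valorem. Applied ad valorem rate = 35.1%.
Duty = $72,464.70 × 35.1% + 385 × $2.07 = $26,232.06.
Line 2 (2156.46, Junos, 2,144 units, $236,869.12):
Base rate for 2156.46 is 21.5%.
Origin Junos qualifies under the Tyrica–Junos agreement and 2156.46 is covered: preferential rate 20% applies instead.
The additional-duty order on 2156.46 targets Orania, not Junos; it does not apply.
Duty = $236,869.12 × 20% = $47,373.82.
Line 3 (4708.68, Erios, 2,544 units, $89,141.76):
Base rate for 4708.68 is 20.5%.
Duty = $89,141.76 × 20.5% = $18,274.06.
Total = $26,232.06 + $47,373.82 + $18,274.06 = $91,879.94.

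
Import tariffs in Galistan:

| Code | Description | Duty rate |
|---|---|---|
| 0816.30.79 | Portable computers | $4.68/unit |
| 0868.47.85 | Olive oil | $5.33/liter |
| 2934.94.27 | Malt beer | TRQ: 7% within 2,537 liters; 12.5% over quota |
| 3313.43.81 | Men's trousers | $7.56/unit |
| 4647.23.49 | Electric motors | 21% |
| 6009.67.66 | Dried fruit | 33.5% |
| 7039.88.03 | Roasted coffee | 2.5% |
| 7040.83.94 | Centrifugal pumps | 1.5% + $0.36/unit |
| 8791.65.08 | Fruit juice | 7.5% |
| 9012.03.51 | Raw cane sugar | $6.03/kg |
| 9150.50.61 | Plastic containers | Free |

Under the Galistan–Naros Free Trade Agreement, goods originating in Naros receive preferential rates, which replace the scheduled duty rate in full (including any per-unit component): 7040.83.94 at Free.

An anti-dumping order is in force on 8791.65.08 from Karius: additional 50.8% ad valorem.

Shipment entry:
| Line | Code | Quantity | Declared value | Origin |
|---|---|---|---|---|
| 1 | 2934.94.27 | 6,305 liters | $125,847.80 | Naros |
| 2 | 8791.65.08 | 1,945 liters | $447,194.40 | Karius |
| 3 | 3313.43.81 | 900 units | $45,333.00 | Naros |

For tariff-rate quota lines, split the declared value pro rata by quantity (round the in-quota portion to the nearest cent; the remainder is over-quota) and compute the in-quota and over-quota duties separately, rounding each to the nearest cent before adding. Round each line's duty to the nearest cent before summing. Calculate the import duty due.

Line 1 (2934.94.27, Naros, 6,305 liters, $125,847.80):
Code 2934.94.27 is under a tariff-rate quota (threshold 2,537 liters). In-quota: 2,537 liters at 7%; over-quota: 3,768 liters at 12.5%.
Pro-rata value split: in-quota = $125,847.80 × 2,537/6,305 = $50,638.52; over-quota = $125,847.80 − $50,638.52 = $75,209.28.
In-quota duty = $50,638.52 × 7% = $3,544.70. Over-quota duty = $75,209.28 × 12.5% = $9,401.16.
Line duty = $3,544.70 + $9,401.16 = $12,945.86.
Line 2 (8791.65.08, Karius, 1,945 liters, $447,194.40):
Base rate for 8791.65.08 is 7.5%.
Additional duty on 8791.65.08 from Karius: +50.8%. Applied ad valorem rate: 7.5% + 50.8% = 58.3%.
Duty = $447,194.40 × 58.3% = $260,714.34.
Line 3 (3313.43.81, Naros, 900 units, $45,333.00):
Base rate for 3313.43.81 is $7.56/unit.
Origin Naros is the FTA partner but 3313.43.81 is not on the preference list; base rate stands.
Duty = 900 × $7.56 = $6,804.00.
Total = $12,945.86 + $260,714.34 + $6,804.00 = $280,464.20.

$280,464.20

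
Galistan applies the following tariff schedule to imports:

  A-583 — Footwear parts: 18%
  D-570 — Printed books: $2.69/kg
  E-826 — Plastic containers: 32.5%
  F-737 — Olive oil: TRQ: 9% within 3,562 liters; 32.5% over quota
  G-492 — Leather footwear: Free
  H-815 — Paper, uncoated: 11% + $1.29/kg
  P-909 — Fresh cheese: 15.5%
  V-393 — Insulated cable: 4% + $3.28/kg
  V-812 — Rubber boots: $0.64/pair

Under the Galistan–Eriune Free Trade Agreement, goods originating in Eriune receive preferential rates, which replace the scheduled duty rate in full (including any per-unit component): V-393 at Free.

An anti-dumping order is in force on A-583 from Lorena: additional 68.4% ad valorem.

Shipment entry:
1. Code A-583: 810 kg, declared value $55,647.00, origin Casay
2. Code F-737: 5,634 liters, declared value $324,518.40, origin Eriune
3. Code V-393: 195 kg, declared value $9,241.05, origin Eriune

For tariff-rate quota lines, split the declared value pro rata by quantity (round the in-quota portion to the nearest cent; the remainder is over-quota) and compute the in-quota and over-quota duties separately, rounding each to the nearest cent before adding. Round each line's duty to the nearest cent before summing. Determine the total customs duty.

Line 1 (A-583, Casay, 810 kg, $55,647.00):
Base rate for A-583 is 18%.
The additional-duty order on A-583 targets Lorena, not Casay; it does not apply.
Duty = $55,647.00 × 18% = $10,016.46.
Line 2 (F-737, Eriune, 5,634 liters, $324,518.40):
Code F-737 is under a tariff-rate quota (threshold 3,562 liters). In-quota: 3,562 liters at 9%; over-quota: 2,072 liters at 32.5%.
Pro-rata value split: in-quota = $324,518.40 × 3,562/5,634 = $205,171.20; over-quota = $324,518.40 − $205,171.20 = $119,347.20.
In-quota duty = $205,171.20 × 9% = $18,465.41. Over-quota duty = $119,347.20 × 32.5% = $38,787.84.
Line duty = $18,465.41 + $38,787.84 = $57,253.25.
Line 3 (V-393, Eriune, 195 kg, $9,241.05):
Base rate for V-393 is 4% + $3.28/kg.
Origin Eriune qualifies under the Galistan–Eriune agreement and V-393 is covered: preferential rate Free applies instead.
Duty = $9,241.05 × 0% = $0.00.
Total = $10,016.46 + $57,253.25 + $0.00 = $67,269.71.

$67,269.71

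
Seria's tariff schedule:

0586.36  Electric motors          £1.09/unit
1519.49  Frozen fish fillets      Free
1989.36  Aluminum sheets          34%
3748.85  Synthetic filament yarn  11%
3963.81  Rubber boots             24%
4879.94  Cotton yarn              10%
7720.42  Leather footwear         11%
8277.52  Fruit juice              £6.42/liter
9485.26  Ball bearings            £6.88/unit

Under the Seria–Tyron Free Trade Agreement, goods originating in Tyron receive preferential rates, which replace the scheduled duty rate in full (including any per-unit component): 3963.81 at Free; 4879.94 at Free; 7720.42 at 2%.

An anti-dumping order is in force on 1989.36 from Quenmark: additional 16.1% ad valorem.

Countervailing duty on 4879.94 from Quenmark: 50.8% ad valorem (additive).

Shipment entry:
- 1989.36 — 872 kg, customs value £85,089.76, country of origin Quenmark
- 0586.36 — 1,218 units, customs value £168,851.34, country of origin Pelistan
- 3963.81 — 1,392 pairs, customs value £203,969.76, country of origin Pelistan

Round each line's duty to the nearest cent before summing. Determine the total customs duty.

Line 1 (1989.36, Quenmark, 872 kg, £85,089.76):
Base rate for 1989.36 is 34%.
Additional duty on 1989.36 from Quenmark: +16.1%. Applied ad valorem rate: 34% + 16.1% = 50.1%.
Duty = £85,089.76 × 50.1% = £42,629.97.
Line 2 (0586.36, Pelistan, 1,218 units, £168,851.34):
Base rate for 0586.36 is £1.09/unit.
Duty = 1,218 × £1.09 = £1,327.62.
Line 3 (3963.81, Pelistan, 1,392 pairs, £203,969.76):
Base rate for 3963.81 is 24%.
3963.81 has an FTA preferential rate, but origin Pelistan is not Tyron; base rate stands.
Duty = £203,969.76 × 24% = £48,952.74.
Total = £42,629.97 + £1,327.62 + £48,952.74 = £92,910.33.

£92,910.33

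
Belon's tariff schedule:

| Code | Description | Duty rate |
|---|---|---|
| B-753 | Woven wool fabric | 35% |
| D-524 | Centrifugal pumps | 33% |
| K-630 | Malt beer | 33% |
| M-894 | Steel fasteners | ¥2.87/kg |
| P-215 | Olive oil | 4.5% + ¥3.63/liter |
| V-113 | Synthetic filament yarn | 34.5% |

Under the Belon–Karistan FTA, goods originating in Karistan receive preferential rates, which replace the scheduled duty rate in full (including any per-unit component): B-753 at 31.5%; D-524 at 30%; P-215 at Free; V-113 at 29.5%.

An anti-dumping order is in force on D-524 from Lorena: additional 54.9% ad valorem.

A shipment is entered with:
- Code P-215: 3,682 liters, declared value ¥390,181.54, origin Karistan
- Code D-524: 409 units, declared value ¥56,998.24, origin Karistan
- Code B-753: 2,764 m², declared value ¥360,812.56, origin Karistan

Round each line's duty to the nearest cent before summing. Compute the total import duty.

Line 1 (P-215, Karistan, 3,682 liters, ¥390,181.54):
Base rate for P-215 is 4.5% + ¥3.63/liter.
Origin Karistan qualifies under the Belon–Karistan agreement and P-215 is covered: preferential rate Free applies instead.
Duty = ¥390,181.54 × 0% = ¥0.00.
Line 2 (D-524, Karistan, 409 units, ¥56,998.24):
Base rate for D-524 is 33%.
Origin Karistan qualifies under the Belon–Karistan agreement and D-524 is covered: preferential rate 30% applies instead.
The additional-duty order on D-524 targets Lorena, not Karistan; it does not apply.
Duty = ¥56,998.24 × 30% = ¥17,099.47.
Line 3 (B-753, Karistan, 2,764 m², ¥360,812.56):
Base rate for B-753 is 35%.
Origin Karistan qualifies under the Belon–Karistan agreement and B-753 is covered: preferential rate 31.5% applies instead.
Duty = ¥360,812.56 × 31.5% = ¥113,655.96.
Total = ¥0.00 + ¥17,099.47 + ¥113,655.96 = ¥130,755.43.

¥130,755.43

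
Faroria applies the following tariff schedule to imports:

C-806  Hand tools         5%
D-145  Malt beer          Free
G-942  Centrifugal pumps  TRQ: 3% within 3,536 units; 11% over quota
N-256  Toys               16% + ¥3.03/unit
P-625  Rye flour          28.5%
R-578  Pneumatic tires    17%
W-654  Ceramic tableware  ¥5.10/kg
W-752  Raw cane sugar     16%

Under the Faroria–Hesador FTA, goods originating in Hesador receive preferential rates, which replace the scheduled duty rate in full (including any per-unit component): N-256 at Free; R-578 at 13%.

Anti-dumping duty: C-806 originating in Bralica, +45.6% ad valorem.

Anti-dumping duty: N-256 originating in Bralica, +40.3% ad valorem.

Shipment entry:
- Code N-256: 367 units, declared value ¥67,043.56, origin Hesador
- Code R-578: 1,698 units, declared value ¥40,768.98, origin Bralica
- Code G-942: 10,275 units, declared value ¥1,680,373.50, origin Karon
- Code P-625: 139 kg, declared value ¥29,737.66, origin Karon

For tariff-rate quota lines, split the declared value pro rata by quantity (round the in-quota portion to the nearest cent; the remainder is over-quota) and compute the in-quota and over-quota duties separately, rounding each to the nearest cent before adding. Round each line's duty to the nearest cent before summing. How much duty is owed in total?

Line 1 (N-256, Hesador, 367 units, ¥67,043.56):
Base rate for N-256 is 16% + ¥3.03/unit.
Origin Hesador qualifies under the Faroria–Hesador agreement and N-256 is covered: preferential rate Free applies instead.
The additional-duty order on N-256 targets Bralica, not Hesador; it does not apply.
Duty = ¥67,043.56 × 0% = ¥0.00.
Line 2 (R-578, Bralica, 1,698 units, ¥40,768.98):
Base rate for R-578 is 17%.
R-578 has an FTA preferential rate, but origin Bralica is not Hesador; base rate stands.
Duty = ¥40,768.98 × 17% = ¥6,930.73.
Line 3 (G-942, Karon, 10,275 units, ¥1,680,373.50):
Code G-942 is under a tariff-rate quota (threshold 3,536 units). In-quota: 3,536 units at 3%; over-quota: 6,739 units at 11%.
Pro-rata value split: in-quota = ¥1,680,373.50 × 3,536/10,275 = ¥578,277.44; over-quota = ¥1,680,373.50 − ¥578,277.44 = ¥1,102,096.06.
In-quota duty = ¥578,277.44 × 3% = ¥17,348.32. Over-quota duty = ¥1,102,096.06 × 11% = ¥121,230.57.
Line duty = ¥17,348.32 + ¥121,230.57 = ¥138,578.89.
Line 4 (P-625, Karon, 139 kg, ¥29,737.66):
Base rate for P-625 is 28.5%.
Duty = ¥29,737.66 × 28.5% = ¥8,475.23.
Total = ¥0.00 + ¥6,930.73 + ¥138,578.89 + ¥8,475.23 = ¥153,984.85.

¥153,984.85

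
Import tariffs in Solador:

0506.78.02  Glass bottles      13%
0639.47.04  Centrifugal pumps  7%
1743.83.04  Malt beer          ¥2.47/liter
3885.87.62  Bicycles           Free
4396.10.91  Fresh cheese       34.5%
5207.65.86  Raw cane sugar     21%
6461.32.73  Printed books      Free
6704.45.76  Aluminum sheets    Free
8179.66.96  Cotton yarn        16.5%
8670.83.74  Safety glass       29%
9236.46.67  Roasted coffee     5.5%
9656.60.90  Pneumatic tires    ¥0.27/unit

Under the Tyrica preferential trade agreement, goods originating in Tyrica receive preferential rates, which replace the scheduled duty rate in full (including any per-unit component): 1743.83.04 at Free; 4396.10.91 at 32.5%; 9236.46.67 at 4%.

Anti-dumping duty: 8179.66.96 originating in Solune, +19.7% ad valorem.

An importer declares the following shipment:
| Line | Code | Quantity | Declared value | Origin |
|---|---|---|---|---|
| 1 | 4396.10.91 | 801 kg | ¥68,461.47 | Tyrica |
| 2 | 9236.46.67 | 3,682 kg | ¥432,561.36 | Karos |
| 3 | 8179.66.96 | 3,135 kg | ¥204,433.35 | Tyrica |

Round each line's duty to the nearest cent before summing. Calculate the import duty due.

¥79,772.35

Line 1 (4396.10.91, Tyrica, 801 kg, ¥68,461.47):
Base rate for 4396.10.91 is 34.5%.
Origin Tyrica qualifies under the Solador–Tyrica agreement and 4396.10.91 is covered: preferential rate 32.5% applies instead.
Duty = ¥68,461.47 × 32.5% = ¥22,249.98.
Line 2 (9236.46.67, Karos, 3,682 kg, ¥432,561.36):
Base rate for 9236.46.67 is 5.5%.
9236.46.67 has an FTA preferential rate, but origin Karos is not Tyrica; base rate stands.
Duty = ¥432,561.36 × 5.5% = ¥23,790.87.
Line 3 (8179.66.96, Tyrica, 3,135 kg, ¥204,433.35):
Base rate for 8179.66.96 is 16.5%.
Origin Tyrica is the FTA partner but 8179.66.96 is not on the preference list; base rate stands.
The additional-duty order on 8179.66.96 targets Solune, not Tyrica; it does not apply.
Duty = ¥204,433.35 × 16.5% = ¥33,731.50.
Total = ¥22,249.98 + ¥23,790.87 + ¥33,731.50 = ¥79,772.35.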